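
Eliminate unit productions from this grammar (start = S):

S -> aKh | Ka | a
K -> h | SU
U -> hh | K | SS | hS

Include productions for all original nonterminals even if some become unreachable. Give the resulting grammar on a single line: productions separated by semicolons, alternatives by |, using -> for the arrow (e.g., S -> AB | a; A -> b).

Unit productions: U->K.
Unit pairs (A ⇒* B via units): (U,K).
S: inherits non-unit rules of {S} → Ka | a | aKh.
K: inherits non-unit rules of {K} → SU | h.
U: inherits non-unit rules of {K, U} → SS | SU | h | hS | hh.

S -> a | Ka | aKh; K -> h | SU; U -> h | SS | SU | hS | hh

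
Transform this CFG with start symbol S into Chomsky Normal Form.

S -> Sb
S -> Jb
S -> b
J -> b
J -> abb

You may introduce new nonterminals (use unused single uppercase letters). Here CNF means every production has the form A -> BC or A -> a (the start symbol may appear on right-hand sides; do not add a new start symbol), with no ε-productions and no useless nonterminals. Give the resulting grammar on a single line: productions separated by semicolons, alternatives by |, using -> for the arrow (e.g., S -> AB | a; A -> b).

No ε-productions.
No unit productions to eliminate.
TERM: introduce A -> a, B -> b and substitute in every rule of length ≥2.
BIN: J -> ABB becomes J -> AC, C -> BB.

S -> b | JB | SB; A -> a; B -> b; C -> BB; J -> b | AC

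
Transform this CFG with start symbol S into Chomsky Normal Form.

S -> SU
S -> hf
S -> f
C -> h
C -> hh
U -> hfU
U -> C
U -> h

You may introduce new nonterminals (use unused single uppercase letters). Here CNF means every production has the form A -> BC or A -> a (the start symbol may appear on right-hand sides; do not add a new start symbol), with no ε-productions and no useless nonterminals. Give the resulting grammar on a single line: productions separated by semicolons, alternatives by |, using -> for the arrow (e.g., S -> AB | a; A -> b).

No ε-productions.
After unit-elimination: S -> f | SU | hf; C -> h | hh; U -> h | hh | hfU.
TERM: introduce B -> f, A -> h and substitute in every rule of length ≥2.
BIN: U -> ABU becomes U -> AD, D -> BU.
Drop unreachable/unproductive: C.

S -> f | AB | SU; A -> h; B -> f; D -> BU; U -> h | AA | AD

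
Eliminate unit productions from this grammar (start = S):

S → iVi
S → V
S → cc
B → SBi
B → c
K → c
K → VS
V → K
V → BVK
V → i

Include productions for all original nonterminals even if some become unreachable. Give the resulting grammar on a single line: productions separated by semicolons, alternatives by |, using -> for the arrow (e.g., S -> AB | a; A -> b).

S -> c | i | VS | cc | BVK | iVi; B -> c | SBi; K -> c | VS; V -> c | i | VS | BVK

Unit productions: S->V, V->K.
Unit pairs (A ⇒* B via units): (S,K), (S,V), (V,K).
S: inherits non-unit rules of {K, S, V} → BVK | VS | c | cc | i | iVi.
B: inherits non-unit rules of {B} → SBi | c.
K: inherits non-unit rules of {K} → VS | c.
V: inherits non-unit rules of {K, V} → BVK | VS | c | i.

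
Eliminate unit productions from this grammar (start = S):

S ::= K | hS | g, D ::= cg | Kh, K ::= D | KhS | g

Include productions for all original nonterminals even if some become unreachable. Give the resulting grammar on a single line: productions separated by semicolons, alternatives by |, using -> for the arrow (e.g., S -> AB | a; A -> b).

Unit productions: K->D, S->K.
Unit pairs (A ⇒* B via units): (K,D), (S,D), (S,K).
S: inherits non-unit rules of {D, K, S} → Kh | KhS | cg | g | hS.
D: inherits non-unit rules of {D} → Kh | cg.
K: inherits non-unit rules of {D, K} → Kh | KhS | cg | g.

S -> g | Kh | cg | hS | KhS; D -> Kh | cg; K -> g | Kh | cg | KhS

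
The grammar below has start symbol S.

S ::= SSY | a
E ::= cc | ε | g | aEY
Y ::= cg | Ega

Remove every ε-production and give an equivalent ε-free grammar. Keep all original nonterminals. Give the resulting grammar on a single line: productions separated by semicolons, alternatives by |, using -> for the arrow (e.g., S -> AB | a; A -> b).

Nullable set: {E}.
Drop E -> ε.
E -> aEY: E nullable, giving aEY | aY.
Y -> Ega: E nullable, giving Ega | ga.
Unchanged (no nullable symbols): S -> SSY; S -> a; E -> cc; E -> g; Y -> cg.

S -> a | SSY; E -> g | aY | cc | aEY; Y -> cg | ga | Ega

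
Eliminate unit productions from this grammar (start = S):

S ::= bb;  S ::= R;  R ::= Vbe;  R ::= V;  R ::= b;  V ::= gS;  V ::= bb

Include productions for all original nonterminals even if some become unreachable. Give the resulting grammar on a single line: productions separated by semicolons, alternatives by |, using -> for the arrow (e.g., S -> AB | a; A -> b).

Unit productions: R->V, S->R.
Unit pairs (A ⇒* B via units): (R,V), (S,R), (S,V).
S: inherits non-unit rules of {R, S, V} → Vbe | b | bb | gS.
R: inherits non-unit rules of {R, V} → Vbe | b | bb | gS.
V: inherits non-unit rules of {V} → bb | gS.

S -> b | bb | gS | Vbe; R -> b | bb | gS | Vbe; V -> bb | gS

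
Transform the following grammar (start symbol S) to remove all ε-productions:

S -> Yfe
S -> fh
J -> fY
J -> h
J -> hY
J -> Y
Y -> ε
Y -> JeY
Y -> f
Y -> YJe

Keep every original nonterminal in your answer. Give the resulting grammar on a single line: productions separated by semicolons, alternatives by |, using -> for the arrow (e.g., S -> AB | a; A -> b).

S -> fe | fh | Yfe; J -> Y | f | h | fY | hY; Y -> e | f | Je | Ye | eY | JeY | YJe

Nullable set: {J, Y}.
S -> Yfe: Y nullable, giving Yfe | fe.
J -> Y: Y nullable, giving Y.
J -> fY: Y nullable, giving f | fY.
J -> hY: Y nullable, giving h | hY.
Drop Y -> ε.
Y -> JeY: J, Y nullable, giving Je | JeY | e | eY.
Y -> YJe: Y, J nullable, giving Je | YJe | Ye | e.
Unchanged (no nullable symbols): S -> fh; J -> h; Y -> f.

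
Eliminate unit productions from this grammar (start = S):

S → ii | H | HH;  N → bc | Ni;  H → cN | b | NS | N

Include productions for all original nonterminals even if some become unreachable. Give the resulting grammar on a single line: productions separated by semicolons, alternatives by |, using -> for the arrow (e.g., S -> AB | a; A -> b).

Unit productions: H->N, S->H.
Unit pairs (A ⇒* B via units): (H,N), (S,H), (S,N).
S: inherits non-unit rules of {H, N, S} → HH | NS | Ni | b | bc | cN | ii.
H: inherits non-unit rules of {H, N} → NS | Ni | b | bc | cN.
N: inherits non-unit rules of {N} → Ni | bc.

S -> b | HH | NS | Ni | bc | cN | ii; H -> b | NS | Ni | bc | cN; N -> Ni | bc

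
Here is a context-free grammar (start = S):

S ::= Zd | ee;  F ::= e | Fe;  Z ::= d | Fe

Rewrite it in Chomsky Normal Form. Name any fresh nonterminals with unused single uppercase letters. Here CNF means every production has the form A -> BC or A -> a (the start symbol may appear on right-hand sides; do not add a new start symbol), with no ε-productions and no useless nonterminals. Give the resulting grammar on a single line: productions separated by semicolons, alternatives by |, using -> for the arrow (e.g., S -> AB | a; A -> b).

S -> AA | ZB; A -> e; B -> d; F -> e | FA; Z -> d | FA

No ε-productions.
No unit productions to eliminate.
TERM: introduce B -> d, A -> e and substitute in every rule of length ≥2.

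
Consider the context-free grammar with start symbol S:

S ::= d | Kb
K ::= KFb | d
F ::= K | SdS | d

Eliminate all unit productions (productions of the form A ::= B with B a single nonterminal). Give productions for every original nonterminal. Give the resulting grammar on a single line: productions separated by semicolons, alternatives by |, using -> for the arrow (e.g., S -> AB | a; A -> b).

Unit productions: F->K.
Unit pairs (A ⇒* B via units): (F,K).
S: inherits non-unit rules of {S} → Kb | d.
F: inherits non-unit rules of {F, K} → KFb | SdS | d.
K: inherits non-unit rules of {K} → KFb | d.

S -> d | Kb; F -> d | KFb | SdS; K -> d | KFb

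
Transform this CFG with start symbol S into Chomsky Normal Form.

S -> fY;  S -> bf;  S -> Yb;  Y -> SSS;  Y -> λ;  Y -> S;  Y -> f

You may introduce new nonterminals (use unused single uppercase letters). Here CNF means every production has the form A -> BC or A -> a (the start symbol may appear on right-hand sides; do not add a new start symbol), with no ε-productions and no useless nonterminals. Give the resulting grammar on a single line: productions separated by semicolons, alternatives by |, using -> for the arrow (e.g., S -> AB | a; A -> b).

S -> b | f | AB | BY | YA; A -> b; B -> f; C -> SS; Y -> b | f | AB | BY | SC | YA

Nullable: {Y}; after ε-elimination: S -> b | f | Yb | bf | fY; Y -> S | f | SSS.
After unit-elimination: S -> b | f | Yb | bf | fY; Y -> b | f | Yb | bf | fY | SSS.
TERM: introduce A -> b, B -> f and substitute in every rule of length ≥2.
BIN: Y -> SSS becomes Y -> SC, C -> SS.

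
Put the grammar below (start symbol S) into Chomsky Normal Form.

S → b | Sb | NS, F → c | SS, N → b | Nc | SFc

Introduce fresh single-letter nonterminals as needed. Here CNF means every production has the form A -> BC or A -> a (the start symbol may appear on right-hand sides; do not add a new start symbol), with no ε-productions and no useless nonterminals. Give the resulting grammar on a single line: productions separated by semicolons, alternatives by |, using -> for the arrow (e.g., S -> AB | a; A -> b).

S -> b | NS | SB; A -> c; B -> b; C -> FA; F -> c | SS; N -> b | NA | SC

No ε-productions.
No unit productions to eliminate.
TERM: introduce B -> b, A -> c and substitute in every rule of length ≥2.
BIN: N -> SFA becomes N -> SC, C -> FA.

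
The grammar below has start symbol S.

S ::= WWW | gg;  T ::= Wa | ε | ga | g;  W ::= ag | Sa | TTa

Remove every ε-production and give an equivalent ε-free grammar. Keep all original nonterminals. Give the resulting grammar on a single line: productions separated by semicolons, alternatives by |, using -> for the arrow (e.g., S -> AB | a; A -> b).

Nullable set: {T}.
Drop T -> ε.
W -> TTa: T, T nullable, giving TTa | Ta | a.
Unchanged (no nullable symbols): S -> WWW; S -> gg; T -> Wa; T -> g; T -> ga; W -> Sa; W -> ag.

S -> gg | WWW; T -> g | Wa | ga; W -> a | Sa | Ta | ag | TTa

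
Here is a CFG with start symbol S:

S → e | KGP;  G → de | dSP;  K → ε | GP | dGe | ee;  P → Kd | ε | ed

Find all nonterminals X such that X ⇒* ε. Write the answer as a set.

{K, P}

Directly nullable (have an ε-rule): {K, P}.
Not nullable: G, S — each has a terminal in every rule's right-hand side or depends on a non-nullable symbol.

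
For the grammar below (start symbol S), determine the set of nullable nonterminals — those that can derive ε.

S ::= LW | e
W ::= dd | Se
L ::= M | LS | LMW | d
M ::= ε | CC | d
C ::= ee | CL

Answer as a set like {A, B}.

{L, M}

Directly nullable (have an ε-rule): {M}.
L is nullable via L -> M (every symbol on the right is already known nullable).
Not nullable: C, S, W — each has a terminal in every rule's right-hand side or depends on a non-nullable symbol.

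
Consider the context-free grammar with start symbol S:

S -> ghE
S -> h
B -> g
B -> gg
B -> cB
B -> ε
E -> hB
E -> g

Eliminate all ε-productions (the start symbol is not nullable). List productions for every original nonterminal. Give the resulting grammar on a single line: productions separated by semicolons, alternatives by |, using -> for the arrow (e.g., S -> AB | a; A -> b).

Nullable set: {B}.
Drop B -> ε.
B -> cB: B nullable, giving c | cB.
E -> hB: B nullable, giving h | hB.
Unchanged (no nullable symbols): S -> ghE; S -> h; B -> g; B -> gg; E -> g.

S -> h | ghE; B -> c | g | cB | gg; E -> g | h | hB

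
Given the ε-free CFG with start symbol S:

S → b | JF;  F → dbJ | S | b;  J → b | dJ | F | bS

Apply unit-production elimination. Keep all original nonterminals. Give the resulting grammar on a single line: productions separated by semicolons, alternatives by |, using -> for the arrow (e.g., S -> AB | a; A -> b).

Unit productions: F->S, J->F.
Unit pairs (A ⇒* B via units): (F,S), (J,F), (J,S).
S: inherits non-unit rules of {S} → JF | b.
F: inherits non-unit rules of {F, S} → JF | b | dbJ.
J: inherits non-unit rules of {F, J, S} → JF | b | bS | dJ | dbJ.

S -> b | JF; F -> b | JF | dbJ; J -> b | JF | bS | dJ | dbJ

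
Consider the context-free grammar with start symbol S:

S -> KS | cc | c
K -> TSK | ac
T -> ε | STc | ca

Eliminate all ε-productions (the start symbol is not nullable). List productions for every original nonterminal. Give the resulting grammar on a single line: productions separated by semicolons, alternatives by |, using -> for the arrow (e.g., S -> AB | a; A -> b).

Nullable set: {T}.
K -> TSK: T nullable, giving SK | TSK.
Drop T -> ε.
T -> STc: T nullable, giving STc | Sc.
Unchanged (no nullable symbols): S -> KS; S -> c; S -> cc; K -> ac; T -> ca.

S -> c | KS | cc; K -> SK | ac | TSK; T -> Sc | ca | STc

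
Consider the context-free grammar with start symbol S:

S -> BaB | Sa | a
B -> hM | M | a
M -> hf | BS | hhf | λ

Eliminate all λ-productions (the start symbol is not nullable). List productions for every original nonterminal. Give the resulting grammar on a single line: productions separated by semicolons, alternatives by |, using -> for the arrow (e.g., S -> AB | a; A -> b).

Nullable set: {B, M}.
S -> BaB: B, B nullable, giving Ba | BaB | a | aB.
B -> M: M nullable, giving M.
B -> hM: M nullable, giving h | hM.
Drop M -> λ.
M -> BS: B nullable, giving BS | S.
Unchanged (no nullable symbols): S -> Sa; S -> a; B -> a; M -> hf; M -> hhf.

S -> a | Ba | Sa | aB | BaB; B -> M | a | h | hM; M -> S | BS | hf | hhf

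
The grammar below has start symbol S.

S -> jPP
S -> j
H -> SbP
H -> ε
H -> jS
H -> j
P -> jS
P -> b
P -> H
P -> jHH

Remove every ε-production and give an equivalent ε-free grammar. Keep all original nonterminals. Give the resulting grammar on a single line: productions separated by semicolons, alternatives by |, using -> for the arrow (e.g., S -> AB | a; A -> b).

S -> j | jP | jPP; H -> j | Sb | jS | SbP; P -> H | b | j | jH | jS | jHH

Nullable set: {H, P}.
S -> jPP: P, P nullable, giving j | jP | jPP.
Drop H -> ε.
H -> SbP: P nullable, giving Sb | SbP.
P -> H: H nullable, giving H.
P -> jHH: H, H nullable, giving j | jH | jHH.
Unchanged (no nullable symbols): S -> j; H -> j; H -> jS; P -> b; P -> jS.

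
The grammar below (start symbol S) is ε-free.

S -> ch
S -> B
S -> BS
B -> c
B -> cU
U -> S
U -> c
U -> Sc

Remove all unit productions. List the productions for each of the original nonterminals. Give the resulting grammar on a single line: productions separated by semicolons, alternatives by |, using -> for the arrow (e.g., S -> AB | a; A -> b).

Unit productions: S->B, U->S.
Unit pairs (A ⇒* B via units): (S,B), (U,B), (U,S).
S: inherits non-unit rules of {B, S} → BS | c | cU | ch.
B: inherits non-unit rules of {B} → c | cU.
U: inherits non-unit rules of {B, S, U} → BS | Sc | c | cU | ch.

S -> c | BS | cU | ch; B -> c | cU; U -> c | BS | Sc | cU | ch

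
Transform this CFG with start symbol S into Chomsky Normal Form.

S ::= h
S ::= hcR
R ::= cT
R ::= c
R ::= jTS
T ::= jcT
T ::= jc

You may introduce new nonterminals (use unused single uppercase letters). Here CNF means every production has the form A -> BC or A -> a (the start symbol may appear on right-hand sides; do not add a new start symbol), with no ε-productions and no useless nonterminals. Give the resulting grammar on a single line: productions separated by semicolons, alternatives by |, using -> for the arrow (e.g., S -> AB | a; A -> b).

S -> h | CE; A -> c; B -> j; C -> h; D -> TS; E -> AR; F -> AT; R -> c | AT | BD; T -> BA | BF

No ε-productions.
No unit productions to eliminate.
TERM: introduce A -> c, C -> h, B -> j and substitute in every rule of length ≥2.
BIN: R -> BTS becomes R -> BD, D -> TS; S -> CAR becomes S -> CE, E -> AR; T -> BAT becomes T -> BF, F -> AT.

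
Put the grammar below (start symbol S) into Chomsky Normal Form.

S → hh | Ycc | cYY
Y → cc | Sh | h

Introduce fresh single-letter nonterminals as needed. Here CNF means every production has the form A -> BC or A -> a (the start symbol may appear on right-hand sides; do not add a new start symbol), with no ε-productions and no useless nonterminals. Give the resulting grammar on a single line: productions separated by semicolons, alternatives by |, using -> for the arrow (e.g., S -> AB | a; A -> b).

S -> AC | BB | YD; A -> c; B -> h; C -> YY; D -> AA; Y -> h | AA | SB

No ε-productions.
No unit productions to eliminate.
TERM: introduce A -> c, B -> h and substitute in every rule of length ≥2.
BIN: S -> AYY becomes S -> AC, C -> YY; S -> YAA becomes S -> YD, D -> AA.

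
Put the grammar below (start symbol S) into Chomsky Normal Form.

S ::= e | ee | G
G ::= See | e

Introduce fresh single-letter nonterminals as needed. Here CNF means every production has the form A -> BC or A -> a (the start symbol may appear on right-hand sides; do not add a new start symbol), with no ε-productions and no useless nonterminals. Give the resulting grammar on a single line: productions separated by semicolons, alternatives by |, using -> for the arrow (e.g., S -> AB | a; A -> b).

S -> e | AA | SC; A -> e; C -> AA

No ε-productions.
After unit-elimination: S -> e | ee | See; G -> e | See.
TERM: introduce A -> e and substitute in every rule of length ≥2.
BIN: G -> SAA becomes G -> SB, B -> AA; S -> SAA becomes S -> SC, C -> AA.
Drop unreachable/unproductive: G.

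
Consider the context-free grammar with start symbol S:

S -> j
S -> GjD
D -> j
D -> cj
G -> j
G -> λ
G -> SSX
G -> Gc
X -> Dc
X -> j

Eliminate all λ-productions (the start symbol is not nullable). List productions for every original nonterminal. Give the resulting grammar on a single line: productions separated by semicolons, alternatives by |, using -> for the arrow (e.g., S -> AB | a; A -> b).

Nullable set: {G}.
S -> GjD: G nullable, giving GjD | jD.
Drop G -> λ.
G -> Gc: G nullable, giving Gc | c.
Unchanged (no nullable symbols): S -> j; D -> cj; D -> j; G -> SSX; G -> j; X -> Dc; X -> j.

S -> j | jD | GjD; D -> j | cj; G -> c | j | Gc | SSX; X -> j | Dc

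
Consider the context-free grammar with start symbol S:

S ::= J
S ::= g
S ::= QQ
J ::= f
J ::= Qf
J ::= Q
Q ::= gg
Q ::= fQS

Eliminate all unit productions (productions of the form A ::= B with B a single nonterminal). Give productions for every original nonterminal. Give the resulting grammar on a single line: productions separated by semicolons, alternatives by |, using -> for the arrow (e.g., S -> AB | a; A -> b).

Unit productions: J->Q, S->J.
Unit pairs (A ⇒* B via units): (J,Q), (S,J), (S,Q).
S: inherits non-unit rules of {J, Q, S} → QQ | Qf | f | fQS | g | gg.
J: inherits non-unit rules of {J, Q} → Qf | f | fQS | gg.
Q: inherits non-unit rules of {Q} → fQS | gg.

S -> f | g | QQ | Qf | gg | fQS; J -> f | Qf | gg | fQS; Q -> gg | fQS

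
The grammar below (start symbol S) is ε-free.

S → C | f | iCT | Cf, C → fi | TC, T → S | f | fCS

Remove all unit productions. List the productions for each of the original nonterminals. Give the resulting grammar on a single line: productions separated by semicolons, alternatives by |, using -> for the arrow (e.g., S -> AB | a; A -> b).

Unit productions: S->C, T->S.
Unit pairs (A ⇒* B via units): (S,C), (T,C), (T,S).
S: inherits non-unit rules of {C, S} → Cf | TC | f | fi | iCT.
C: inherits non-unit rules of {C} → TC | fi.
T: inherits non-unit rules of {C, S, T} → Cf | TC | f | fCS | fi | iCT.

S -> f | Cf | TC | fi | iCT; C -> TC | fi; T -> f | Cf | TC | fi | fCS | iCT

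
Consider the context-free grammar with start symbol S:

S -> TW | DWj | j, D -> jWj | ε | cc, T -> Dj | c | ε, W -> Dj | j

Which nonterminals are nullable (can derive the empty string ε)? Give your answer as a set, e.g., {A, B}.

Directly nullable (have an ε-rule): {D, T}.
Not nullable: S, W — each has a terminal in every rule's right-hand side or depends on a non-nullable symbol.

{D, T}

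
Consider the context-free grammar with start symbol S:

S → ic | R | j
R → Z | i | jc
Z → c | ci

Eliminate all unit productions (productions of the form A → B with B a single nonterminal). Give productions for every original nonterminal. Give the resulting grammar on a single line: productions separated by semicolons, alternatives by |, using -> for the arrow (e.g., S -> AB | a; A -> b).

S -> c | i | j | ci | ic | jc; R -> c | i | ci | jc; Z -> c | ci

Unit productions: R->Z, S->R.
Unit pairs (A ⇒* B via units): (R,Z), (S,R), (S,Z).
S: inherits non-unit rules of {R, S, Z} → c | ci | i | ic | j | jc.
R: inherits non-unit rules of {R, Z} → c | ci | i | jc.
Z: inherits non-unit rules of {Z} → c | ci.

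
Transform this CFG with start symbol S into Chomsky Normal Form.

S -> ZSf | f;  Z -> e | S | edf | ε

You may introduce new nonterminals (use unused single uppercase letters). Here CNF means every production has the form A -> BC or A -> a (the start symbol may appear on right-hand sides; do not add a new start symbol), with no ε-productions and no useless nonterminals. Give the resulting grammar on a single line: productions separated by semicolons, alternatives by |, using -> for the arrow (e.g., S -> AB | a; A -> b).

S -> f | SA | ZD; A -> f; B -> e; C -> d; D -> SA; E -> CA; F -> SA; Z -> e | f | BE | SA | ZF

Nullable: {Z}; after ε-elimination: S -> f | Sf | ZSf; Z -> S | e | edf.
After unit-elimination: S -> f | Sf | ZSf; Z -> e | f | Sf | ZSf | edf.
TERM: introduce C -> d, B -> e, A -> f and substitute in every rule of length ≥2.
BIN: S -> ZSA becomes S -> ZD, D -> SA; Z -> BCA becomes Z -> BE, E -> CA; Z -> ZSA becomes Z -> ZF, F -> SA.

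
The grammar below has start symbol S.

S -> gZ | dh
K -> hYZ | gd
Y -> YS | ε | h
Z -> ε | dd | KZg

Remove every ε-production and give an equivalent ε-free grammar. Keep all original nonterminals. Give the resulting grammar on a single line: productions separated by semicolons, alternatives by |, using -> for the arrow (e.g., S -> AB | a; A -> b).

Nullable set: {Y, Z}.
S -> gZ: Z nullable, giving g | gZ.
K -> hYZ: Y, Z nullable, giving h | hY | hYZ | hZ.
Drop Y -> ε.
Y -> YS: Y nullable, giving S | YS.
Drop Z -> ε.
Z -> KZg: Z nullable, giving KZg | Kg.
Unchanged (no nullable symbols): S -> dh; K -> gd; Y -> h; Z -> dd.

S -> g | dh | gZ; K -> h | gd | hY | hZ | hYZ; Y -> S | h | YS; Z -> Kg | dd | KZg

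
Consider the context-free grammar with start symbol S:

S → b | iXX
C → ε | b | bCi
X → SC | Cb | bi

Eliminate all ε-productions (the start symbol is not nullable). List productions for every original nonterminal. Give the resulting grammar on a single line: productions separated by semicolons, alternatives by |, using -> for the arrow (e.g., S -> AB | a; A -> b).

Nullable set: {C}.
Drop C -> ε.
C -> bCi: C nullable, giving bCi | bi.
X -> Cb: C nullable, giving Cb | b.
X -> SC: C nullable, giving S | SC.
Unchanged (no nullable symbols): S -> b; S -> iXX; C -> b; X -> bi.

S -> b | iXX; C -> b | bi | bCi; X -> S | b | Cb | SC | bi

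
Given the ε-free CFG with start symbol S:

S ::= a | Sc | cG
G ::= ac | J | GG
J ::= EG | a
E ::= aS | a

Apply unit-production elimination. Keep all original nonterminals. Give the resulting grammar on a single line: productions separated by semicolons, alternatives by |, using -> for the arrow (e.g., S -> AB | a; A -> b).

Unit productions: G->J.
Unit pairs (A ⇒* B via units): (G,J).
S: inherits non-unit rules of {S} → Sc | a | cG.
E: inherits non-unit rules of {E} → a | aS.
G: inherits non-unit rules of {G, J} → EG | GG | a | ac.
J: inherits non-unit rules of {J} → EG | a.

S -> a | Sc | cG; E -> a | aS; G -> a | EG | GG | ac; J -> a | EG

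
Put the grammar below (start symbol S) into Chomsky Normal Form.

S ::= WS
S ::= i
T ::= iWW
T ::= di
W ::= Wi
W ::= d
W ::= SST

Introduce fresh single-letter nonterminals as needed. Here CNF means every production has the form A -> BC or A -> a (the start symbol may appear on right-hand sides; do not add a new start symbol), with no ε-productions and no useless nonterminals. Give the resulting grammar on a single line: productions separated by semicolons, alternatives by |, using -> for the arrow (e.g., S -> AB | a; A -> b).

S -> i | WS; A -> d; B -> i; C -> WW; D -> ST; T -> AB | BC; W -> d | SD | WB

No ε-productions.
No unit productions to eliminate.
TERM: introduce A -> d, B -> i and substitute in every rule of length ≥2.
BIN: T -> BWW becomes T -> BC, C -> WW; W -> SST becomes W -> SD, D -> ST.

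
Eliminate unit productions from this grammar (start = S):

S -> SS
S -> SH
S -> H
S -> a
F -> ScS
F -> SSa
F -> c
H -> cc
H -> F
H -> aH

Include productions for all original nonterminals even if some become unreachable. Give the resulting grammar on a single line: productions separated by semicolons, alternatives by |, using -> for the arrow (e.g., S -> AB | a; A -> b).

Unit productions: H->F, S->H.
Unit pairs (A ⇒* B via units): (H,F), (S,F), (S,H).
S: inherits non-unit rules of {F, H, S} → SH | SS | SSa | ScS | a | aH | c | cc.
F: inherits non-unit rules of {F} → SSa | ScS | c.
H: inherits non-unit rules of {F, H} → SSa | ScS | aH | c | cc.

S -> a | c | SH | SS | aH | cc | SSa | ScS; F -> c | SSa | ScS; H -> c | aH | cc | SSa | ScS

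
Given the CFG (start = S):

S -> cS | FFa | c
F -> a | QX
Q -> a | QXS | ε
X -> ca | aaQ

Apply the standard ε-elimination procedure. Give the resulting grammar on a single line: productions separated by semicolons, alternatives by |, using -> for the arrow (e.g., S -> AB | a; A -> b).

S -> c | cS | FFa; F -> X | a | QX; Q -> a | XS | QXS; X -> aa | ca | aaQ

Nullable set: {Q}.
F -> QX: Q nullable, giving QX | X.
Drop Q -> ε.
Q -> QXS: Q nullable, giving QXS | XS.
X -> aaQ: Q nullable, giving aa | aaQ.
Unchanged (no nullable symbols): S -> FFa; S -> c; S -> cS; F -> a; Q -> a; X -> ca.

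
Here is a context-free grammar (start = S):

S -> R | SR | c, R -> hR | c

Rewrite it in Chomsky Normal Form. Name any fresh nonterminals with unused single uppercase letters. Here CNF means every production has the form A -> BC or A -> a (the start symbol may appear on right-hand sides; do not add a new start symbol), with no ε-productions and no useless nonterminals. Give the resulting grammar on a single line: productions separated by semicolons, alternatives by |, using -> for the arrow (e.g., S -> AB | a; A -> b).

S -> c | AR | SR; A -> h; R -> c | AR

No ε-productions.
After unit-elimination: S -> c | SR | hR; R -> c | hR.
TERM: introduce A -> h and substitute in every rule of length ≥2.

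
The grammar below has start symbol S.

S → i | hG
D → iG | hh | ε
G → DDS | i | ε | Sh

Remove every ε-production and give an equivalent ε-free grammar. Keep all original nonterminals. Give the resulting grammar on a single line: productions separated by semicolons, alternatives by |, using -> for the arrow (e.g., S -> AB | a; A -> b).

S -> h | i | hG; D -> i | hh | iG; G -> S | i | DS | Sh | DDS

Nullable set: {D, G}.
S -> hG: G nullable, giving h | hG.
Drop D -> ε.
D -> iG: G nullable, giving i | iG.
Drop G -> ε.
G -> DDS: D, D nullable, giving DDS | DS | S.
Unchanged (no nullable symbols): S -> i; D -> hh; G -> Sh; G -> i.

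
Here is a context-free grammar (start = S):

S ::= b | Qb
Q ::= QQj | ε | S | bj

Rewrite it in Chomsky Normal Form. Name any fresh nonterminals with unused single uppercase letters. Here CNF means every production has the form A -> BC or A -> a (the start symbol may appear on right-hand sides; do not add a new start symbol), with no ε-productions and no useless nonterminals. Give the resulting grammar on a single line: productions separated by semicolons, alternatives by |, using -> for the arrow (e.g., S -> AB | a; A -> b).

Nullable: {Q}; after ε-elimination: S -> b | Qb; Q -> S | j | Qj | bj | QQj.
After unit-elimination: S -> b | Qb; Q -> b | j | Qb | Qj | bj | QQj.
TERM: introduce B -> b, A -> j and substitute in every rule of length ≥2.
BIN: Q -> QQA becomes Q -> QC, C -> QA.

S -> b | QB; A -> j; B -> b; C -> QA; Q -> b | j | BA | QA | QB | QC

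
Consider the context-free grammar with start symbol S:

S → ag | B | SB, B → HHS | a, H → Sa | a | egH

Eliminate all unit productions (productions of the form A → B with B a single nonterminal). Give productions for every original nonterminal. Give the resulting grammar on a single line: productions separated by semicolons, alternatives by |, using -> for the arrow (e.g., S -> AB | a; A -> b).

Unit productions: S->B.
Unit pairs (A ⇒* B via units): (S,B).
S: inherits non-unit rules of {B, S} → HHS | SB | a | ag.
B: inherits non-unit rules of {B} → HHS | a.
H: inherits non-unit rules of {H} → Sa | a | egH.

S -> a | SB | ag | HHS; B -> a | HHS; H -> a | Sa | egH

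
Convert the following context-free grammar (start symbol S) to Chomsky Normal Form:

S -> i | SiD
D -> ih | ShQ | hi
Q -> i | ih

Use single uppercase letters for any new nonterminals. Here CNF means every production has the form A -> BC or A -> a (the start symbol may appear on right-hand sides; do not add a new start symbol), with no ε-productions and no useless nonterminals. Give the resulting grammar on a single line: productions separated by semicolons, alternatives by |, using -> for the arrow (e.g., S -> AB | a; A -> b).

No ε-productions.
No unit productions to eliminate.
TERM: introduce A -> h, B -> i and substitute in every rule of length ≥2.
BIN: D -> SAQ becomes D -> SC, C -> AQ; S -> SBD becomes S -> SE, E -> BD.

S -> i | SE; A -> h; B -> i; C -> AQ; D -> AB | BA | SC; E -> BD; Q -> i | BA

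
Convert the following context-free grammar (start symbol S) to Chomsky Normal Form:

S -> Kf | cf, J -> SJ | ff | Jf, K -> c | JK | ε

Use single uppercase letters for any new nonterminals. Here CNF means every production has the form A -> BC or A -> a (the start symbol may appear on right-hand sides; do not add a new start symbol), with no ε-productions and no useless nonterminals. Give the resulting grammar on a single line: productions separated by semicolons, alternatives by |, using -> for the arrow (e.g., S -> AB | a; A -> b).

Nullable: {K}; after ε-elimination: S -> f | Kf | cf; J -> Jf | SJ | ff; K -> J | c | JK.
After unit-elimination: S -> f | Kf | cf; J -> Jf | SJ | ff; K -> c | JK | Jf | SJ | ff.
TERM: introduce B -> c, A -> f and substitute in every rule of length ≥2.

S -> f | BA | KA; A -> f; B -> c; J -> AA | JA | SJ; K -> c | AA | JA | JK | SJ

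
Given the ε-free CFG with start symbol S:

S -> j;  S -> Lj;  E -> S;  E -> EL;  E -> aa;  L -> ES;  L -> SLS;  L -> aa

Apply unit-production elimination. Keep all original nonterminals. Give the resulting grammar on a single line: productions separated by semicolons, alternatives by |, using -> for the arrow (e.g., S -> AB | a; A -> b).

Unit productions: E->S.
Unit pairs (A ⇒* B via units): (E,S).
S: inherits non-unit rules of {S} → Lj | j.
E: inherits non-unit rules of {E, S} → EL | Lj | aa | j.
L: inherits non-unit rules of {L} → ES | SLS | aa.

S -> j | Lj; E -> j | EL | Lj | aa; L -> ES | aa | SLS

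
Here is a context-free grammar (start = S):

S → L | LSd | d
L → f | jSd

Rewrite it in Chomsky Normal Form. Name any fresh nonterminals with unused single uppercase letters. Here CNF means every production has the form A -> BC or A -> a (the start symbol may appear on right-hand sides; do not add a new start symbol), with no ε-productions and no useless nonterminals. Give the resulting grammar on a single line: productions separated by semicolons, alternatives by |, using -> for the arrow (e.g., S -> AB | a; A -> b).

S -> d | f | AD | LE; A -> j; B -> d; C -> SB; D -> SB; E -> SB; L -> f | AC

No ε-productions.
After unit-elimination: S -> d | f | LSd | jSd; L -> f | jSd.
TERM: introduce B -> d, A -> j and substitute in every rule of length ≥2.
BIN: L -> ASB becomes L -> AC, C -> SB; S -> ASB becomes S -> AD, D -> SB; S -> LSB becomes S -> LE, E -> SB.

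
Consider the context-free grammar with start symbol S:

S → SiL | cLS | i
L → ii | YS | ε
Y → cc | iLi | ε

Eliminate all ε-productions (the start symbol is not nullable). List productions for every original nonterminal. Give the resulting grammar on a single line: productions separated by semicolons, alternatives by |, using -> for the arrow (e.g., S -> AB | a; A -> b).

S -> i | Si | cS | SiL | cLS; L -> S | YS | ii; Y -> cc | ii | iLi

Nullable set: {L, Y}.
S -> SiL: L nullable, giving Si | SiL.
S -> cLS: L nullable, giving cLS | cS.
Drop L -> ε.
L -> YS: Y nullable, giving S | YS.
Drop Y -> ε.
Y -> iLi: L nullable, giving iLi | ii.
Unchanged (no nullable symbols): S -> i; L -> ii; Y -> cc.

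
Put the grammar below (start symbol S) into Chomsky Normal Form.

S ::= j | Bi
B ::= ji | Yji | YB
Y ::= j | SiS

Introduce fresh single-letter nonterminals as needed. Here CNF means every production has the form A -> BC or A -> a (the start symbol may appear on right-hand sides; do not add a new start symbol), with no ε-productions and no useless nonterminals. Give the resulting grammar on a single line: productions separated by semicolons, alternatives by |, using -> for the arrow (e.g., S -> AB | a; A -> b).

S -> j | BC; A -> j; B -> AC | YB | YD; C -> i; D -> AC; E -> CS; Y -> j | SE

No ε-productions.
No unit productions to eliminate.
TERM: introduce C -> i, A -> j and substitute in every rule of length ≥2.
BIN: B -> YAC becomes B -> YD, D -> AC; Y -> SCS becomes Y -> SE, E -> CS.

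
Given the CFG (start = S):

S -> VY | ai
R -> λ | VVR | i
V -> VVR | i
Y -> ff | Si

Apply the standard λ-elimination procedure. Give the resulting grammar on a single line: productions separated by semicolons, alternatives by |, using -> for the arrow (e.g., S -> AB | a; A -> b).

S -> VY | ai; R -> i | VV | VVR; V -> i | VV | VVR; Y -> Si | ff

Nullable set: {R}.
Drop R -> λ.
R -> VVR: R nullable, giving VV | VVR.
V -> VVR: R nullable, giving VV | VVR.
Unchanged (no nullable symbols): S -> VY; S -> ai; R -> i; V -> i; Y -> Si; Y -> ff.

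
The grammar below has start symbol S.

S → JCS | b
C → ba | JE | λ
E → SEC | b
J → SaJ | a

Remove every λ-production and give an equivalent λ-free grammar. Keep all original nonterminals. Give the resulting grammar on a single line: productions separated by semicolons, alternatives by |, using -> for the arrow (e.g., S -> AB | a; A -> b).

S -> b | JS | JCS; C -> JE | ba; E -> b | SE | SEC; J -> a | SaJ

Nullable set: {C}.
S -> JCS: C nullable, giving JCS | JS.
Drop C -> λ.
E -> SEC: C nullable, giving SE | SEC.
Unchanged (no nullable symbols): S -> b; C -> JE; C -> ba; E -> b; J -> SaJ; J -> a.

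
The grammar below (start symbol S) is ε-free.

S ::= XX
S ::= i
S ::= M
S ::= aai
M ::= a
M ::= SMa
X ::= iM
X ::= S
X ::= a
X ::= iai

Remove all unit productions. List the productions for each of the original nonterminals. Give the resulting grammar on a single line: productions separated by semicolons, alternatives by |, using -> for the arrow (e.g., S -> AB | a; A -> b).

Unit productions: S->M, X->S.
Unit pairs (A ⇒* B via units): (S,M), (X,M), (X,S).
S: inherits non-unit rules of {M, S} → SMa | XX | a | aai | i.
M: inherits non-unit rules of {M} → SMa | a.
X: inherits non-unit rules of {M, S, X} → SMa | XX | a | aai | i | iM | iai.

S -> a | i | XX | SMa | aai; M -> a | SMa; X -> a | i | XX | iM | SMa | aai | iai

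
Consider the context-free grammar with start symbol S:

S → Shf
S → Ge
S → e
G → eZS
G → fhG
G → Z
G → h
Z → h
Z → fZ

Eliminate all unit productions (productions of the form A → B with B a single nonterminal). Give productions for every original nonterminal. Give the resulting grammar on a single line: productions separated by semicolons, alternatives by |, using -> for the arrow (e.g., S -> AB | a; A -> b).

Unit productions: G->Z.
Unit pairs (A ⇒* B via units): (G,Z).
S: inherits non-unit rules of {S} → Ge | Shf | e.
G: inherits non-unit rules of {G, Z} → eZS | fZ | fhG | h.
Z: inherits non-unit rules of {Z} → fZ | h.

S -> e | Ge | Shf; G -> h | fZ | eZS | fhG; Z -> h | fZ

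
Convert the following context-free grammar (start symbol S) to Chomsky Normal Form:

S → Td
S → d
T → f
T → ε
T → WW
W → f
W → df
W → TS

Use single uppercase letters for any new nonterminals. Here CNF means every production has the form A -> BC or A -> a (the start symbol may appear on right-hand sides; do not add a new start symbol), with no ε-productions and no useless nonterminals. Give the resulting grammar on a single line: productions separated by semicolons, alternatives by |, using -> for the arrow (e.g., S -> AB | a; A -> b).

Nullable: {T}; after ε-elimination: S -> d | Td; T -> f | WW; W -> S | f | TS | df.
After unit-elimination: S -> d | Td; T -> f | WW; W -> d | f | TS | Td | df.
TERM: introduce A -> d, B -> f and substitute in every rule of length ≥2.

S -> d | TA; A -> d; B -> f; T -> f | WW; W -> d | f | AB | TA | TS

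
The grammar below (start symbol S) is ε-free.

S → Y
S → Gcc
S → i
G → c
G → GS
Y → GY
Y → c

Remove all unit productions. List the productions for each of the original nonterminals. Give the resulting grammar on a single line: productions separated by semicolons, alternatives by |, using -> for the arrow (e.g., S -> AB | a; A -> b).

S -> c | i | GY | Gcc; G -> c | GS; Y -> c | GY

Unit productions: S->Y.
Unit pairs (A ⇒* B via units): (S,Y).
S: inherits non-unit rules of {S, Y} → GY | Gcc | c | i.
G: inherits non-unit rules of {G} → GS | c.
Y: inherits non-unit rules of {Y} → GY | c.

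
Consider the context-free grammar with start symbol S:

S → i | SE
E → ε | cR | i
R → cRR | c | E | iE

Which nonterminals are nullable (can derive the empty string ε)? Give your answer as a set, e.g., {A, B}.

{E, R}

Directly nullable (have an ε-rule): {E}.
R is nullable via R -> E (every symbol on the right is already known nullable).
Not nullable: S — each has a terminal in every rule's right-hand side or depends on a non-nullable symbol.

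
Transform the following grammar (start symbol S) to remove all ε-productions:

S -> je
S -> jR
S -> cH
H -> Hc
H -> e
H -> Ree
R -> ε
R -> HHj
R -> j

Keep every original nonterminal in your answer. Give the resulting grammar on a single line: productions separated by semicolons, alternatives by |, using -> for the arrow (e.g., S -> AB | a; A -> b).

S -> j | cH | jR | je; H -> e | Hc | ee | Ree; R -> j | HHj

Nullable set: {R}.
S -> jR: R nullable, giving j | jR.
H -> Ree: R nullable, giving Ree | ee.
Drop R -> ε.
Unchanged (no nullable symbols): S -> cH; S -> je; H -> Hc; H -> e; R -> HHj; R -> j.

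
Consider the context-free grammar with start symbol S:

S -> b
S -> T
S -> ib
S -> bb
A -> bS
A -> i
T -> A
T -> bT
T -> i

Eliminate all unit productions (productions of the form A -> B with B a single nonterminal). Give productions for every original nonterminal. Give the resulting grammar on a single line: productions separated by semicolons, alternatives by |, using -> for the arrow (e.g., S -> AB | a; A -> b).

Unit productions: S->T, T->A.
Unit pairs (A ⇒* B via units): (S,A), (S,T), (T,A).
S: inherits non-unit rules of {A, S, T} → b | bS | bT | bb | i | ib.
A: inherits non-unit rules of {A} → bS | i.
T: inherits non-unit rules of {A, T} → bS | bT | i.

S -> b | i | bS | bT | bb | ib; A -> i | bS; T -> i | bS | bT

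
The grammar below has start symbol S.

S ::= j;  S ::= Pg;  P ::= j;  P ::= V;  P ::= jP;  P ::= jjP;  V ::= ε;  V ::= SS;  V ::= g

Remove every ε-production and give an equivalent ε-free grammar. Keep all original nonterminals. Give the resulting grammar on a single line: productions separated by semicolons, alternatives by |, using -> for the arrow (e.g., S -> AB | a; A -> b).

S -> g | j | Pg; P -> V | j | jP | jj | jjP; V -> g | SS

Nullable set: {P, V}.
S -> Pg: P nullable, giving Pg | g.
P -> V: V nullable, giving V.
P -> jP: P nullable, giving j | jP.
P -> jjP: P nullable, giving jj | jjP.
Drop V -> ε.
Unchanged (no nullable symbols): S -> j; P -> j; V -> SS; V -> g.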